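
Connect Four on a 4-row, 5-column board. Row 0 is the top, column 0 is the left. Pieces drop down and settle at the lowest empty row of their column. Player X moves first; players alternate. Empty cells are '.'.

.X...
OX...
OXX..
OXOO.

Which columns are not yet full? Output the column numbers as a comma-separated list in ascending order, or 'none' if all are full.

col 0: top cell = '.' → open
col 1: top cell = 'X' → FULL
col 2: top cell = '.' → open
col 3: top cell = '.' → open
col 4: top cell = '.' → open

Answer: 0,2,3,4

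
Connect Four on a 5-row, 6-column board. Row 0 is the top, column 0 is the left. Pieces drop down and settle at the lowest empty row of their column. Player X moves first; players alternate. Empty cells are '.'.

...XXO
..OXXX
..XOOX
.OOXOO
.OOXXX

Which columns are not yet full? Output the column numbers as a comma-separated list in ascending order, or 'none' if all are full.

col 0: top cell = '.' → open
col 1: top cell = '.' → open
col 2: top cell = '.' → open
col 3: top cell = 'X' → FULL
col 4: top cell = 'X' → FULL
col 5: top cell = 'O' → FULL

Answer: 0,1,2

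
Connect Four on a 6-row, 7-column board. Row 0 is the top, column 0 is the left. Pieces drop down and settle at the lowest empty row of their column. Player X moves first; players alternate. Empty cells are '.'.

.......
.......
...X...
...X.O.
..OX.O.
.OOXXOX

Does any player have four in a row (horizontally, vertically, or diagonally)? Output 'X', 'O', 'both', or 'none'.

X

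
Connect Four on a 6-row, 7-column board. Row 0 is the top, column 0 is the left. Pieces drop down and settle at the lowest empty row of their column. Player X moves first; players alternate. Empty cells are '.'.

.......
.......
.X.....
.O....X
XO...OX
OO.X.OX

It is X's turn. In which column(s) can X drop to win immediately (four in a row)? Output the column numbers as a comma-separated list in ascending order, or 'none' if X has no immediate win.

col 0: drop X → no win
col 1: drop X → no win
col 2: drop X → no win
col 3: drop X → no win
col 4: drop X → no win
col 5: drop X → no win
col 6: drop X → WIN!

Answer: 6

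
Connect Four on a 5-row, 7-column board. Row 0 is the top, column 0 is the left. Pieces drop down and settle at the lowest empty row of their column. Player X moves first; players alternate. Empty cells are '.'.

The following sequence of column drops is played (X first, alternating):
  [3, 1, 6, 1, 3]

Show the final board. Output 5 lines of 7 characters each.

Move 1: X drops in col 3, lands at row 4
Move 2: O drops in col 1, lands at row 4
Move 3: X drops in col 6, lands at row 4
Move 4: O drops in col 1, lands at row 3
Move 5: X drops in col 3, lands at row 3

Answer: .......
.......
.......
.O.X...
.O.X..X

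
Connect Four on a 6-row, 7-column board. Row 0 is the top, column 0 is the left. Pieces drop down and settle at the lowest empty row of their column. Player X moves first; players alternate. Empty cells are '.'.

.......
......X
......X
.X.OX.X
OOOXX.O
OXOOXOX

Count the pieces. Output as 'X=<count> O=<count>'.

X=10 O=9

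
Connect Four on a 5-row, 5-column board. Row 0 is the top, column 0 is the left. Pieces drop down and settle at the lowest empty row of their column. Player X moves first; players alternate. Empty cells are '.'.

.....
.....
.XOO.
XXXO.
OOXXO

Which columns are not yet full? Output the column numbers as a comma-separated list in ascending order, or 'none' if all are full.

Answer: 0,1,2,3,4

Derivation:
col 0: top cell = '.' → open
col 1: top cell = '.' → open
col 2: top cell = '.' → open
col 3: top cell = '.' → open
col 4: top cell = '.' → open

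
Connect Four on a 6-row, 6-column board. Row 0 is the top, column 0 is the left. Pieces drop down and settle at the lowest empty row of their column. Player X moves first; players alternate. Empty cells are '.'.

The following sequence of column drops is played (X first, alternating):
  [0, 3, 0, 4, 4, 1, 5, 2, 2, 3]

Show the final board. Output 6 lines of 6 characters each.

Answer: ......
......
......
......
X.XOX.
XOOOOX

Derivation:
Move 1: X drops in col 0, lands at row 5
Move 2: O drops in col 3, lands at row 5
Move 3: X drops in col 0, lands at row 4
Move 4: O drops in col 4, lands at row 5
Move 5: X drops in col 4, lands at row 4
Move 6: O drops in col 1, lands at row 5
Move 7: X drops in col 5, lands at row 5
Move 8: O drops in col 2, lands at row 5
Move 9: X drops in col 2, lands at row 4
Move 10: O drops in col 3, lands at row 4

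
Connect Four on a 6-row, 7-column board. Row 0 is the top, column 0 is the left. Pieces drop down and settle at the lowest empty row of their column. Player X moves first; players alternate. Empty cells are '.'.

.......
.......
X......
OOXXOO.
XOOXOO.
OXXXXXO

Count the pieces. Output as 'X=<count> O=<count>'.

X=10 O=10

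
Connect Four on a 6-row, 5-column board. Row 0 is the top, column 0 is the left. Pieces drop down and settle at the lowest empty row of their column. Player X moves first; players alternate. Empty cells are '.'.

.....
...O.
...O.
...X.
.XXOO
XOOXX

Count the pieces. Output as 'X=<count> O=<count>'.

X=6 O=6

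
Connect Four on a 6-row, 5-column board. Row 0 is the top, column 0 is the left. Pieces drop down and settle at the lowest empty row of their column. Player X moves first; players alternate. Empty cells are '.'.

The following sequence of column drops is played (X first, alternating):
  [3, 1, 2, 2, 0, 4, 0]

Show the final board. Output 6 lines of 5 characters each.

Answer: .....
.....
.....
.....
X.O..
XOXXO

Derivation:
Move 1: X drops in col 3, lands at row 5
Move 2: O drops in col 1, lands at row 5
Move 3: X drops in col 2, lands at row 5
Move 4: O drops in col 2, lands at row 4
Move 5: X drops in col 0, lands at row 5
Move 6: O drops in col 4, lands at row 5
Move 7: X drops in col 0, lands at row 4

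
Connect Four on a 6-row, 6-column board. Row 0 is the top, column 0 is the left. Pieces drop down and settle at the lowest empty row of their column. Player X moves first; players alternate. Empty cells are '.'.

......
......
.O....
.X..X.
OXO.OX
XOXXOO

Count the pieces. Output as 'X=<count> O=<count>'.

X=7 O=7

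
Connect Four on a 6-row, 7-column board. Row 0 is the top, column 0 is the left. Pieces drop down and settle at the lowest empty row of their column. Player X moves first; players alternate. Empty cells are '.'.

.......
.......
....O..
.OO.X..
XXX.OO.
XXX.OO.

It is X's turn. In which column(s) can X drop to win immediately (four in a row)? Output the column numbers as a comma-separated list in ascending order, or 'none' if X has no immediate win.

Answer: 3

Derivation:
col 0: drop X → no win
col 1: drop X → no win
col 2: drop X → no win
col 3: drop X → WIN!
col 4: drop X → no win
col 5: drop X → no win
col 6: drop X → no win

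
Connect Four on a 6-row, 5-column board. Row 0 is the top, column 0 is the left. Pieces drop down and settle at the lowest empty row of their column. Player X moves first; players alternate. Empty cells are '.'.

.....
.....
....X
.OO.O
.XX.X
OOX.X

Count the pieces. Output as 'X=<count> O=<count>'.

X=6 O=5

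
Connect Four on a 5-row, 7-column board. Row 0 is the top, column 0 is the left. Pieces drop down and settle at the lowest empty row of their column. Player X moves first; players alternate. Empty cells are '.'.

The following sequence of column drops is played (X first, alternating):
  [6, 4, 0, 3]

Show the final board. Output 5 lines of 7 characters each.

Answer: .......
.......
.......
.......
X..OO.X

Derivation:
Move 1: X drops in col 6, lands at row 4
Move 2: O drops in col 4, lands at row 4
Move 3: X drops in col 0, lands at row 4
Move 4: O drops in col 3, lands at row 4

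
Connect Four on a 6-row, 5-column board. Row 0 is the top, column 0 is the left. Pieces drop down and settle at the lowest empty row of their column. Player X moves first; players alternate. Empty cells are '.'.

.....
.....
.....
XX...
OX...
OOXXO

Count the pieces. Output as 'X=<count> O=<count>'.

X=5 O=4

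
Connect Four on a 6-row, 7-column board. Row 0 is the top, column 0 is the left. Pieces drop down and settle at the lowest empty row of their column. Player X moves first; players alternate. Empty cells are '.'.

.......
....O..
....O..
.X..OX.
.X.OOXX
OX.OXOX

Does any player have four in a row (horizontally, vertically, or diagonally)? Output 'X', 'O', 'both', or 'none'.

O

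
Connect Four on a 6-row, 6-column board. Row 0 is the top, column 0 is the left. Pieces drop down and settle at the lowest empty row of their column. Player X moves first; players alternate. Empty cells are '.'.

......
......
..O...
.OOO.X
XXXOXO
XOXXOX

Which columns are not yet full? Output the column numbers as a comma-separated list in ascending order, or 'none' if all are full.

col 0: top cell = '.' → open
col 1: top cell = '.' → open
col 2: top cell = '.' → open
col 3: top cell = '.' → open
col 4: top cell = '.' → open
col 5: top cell = '.' → open

Answer: 0,1,2,3,4,5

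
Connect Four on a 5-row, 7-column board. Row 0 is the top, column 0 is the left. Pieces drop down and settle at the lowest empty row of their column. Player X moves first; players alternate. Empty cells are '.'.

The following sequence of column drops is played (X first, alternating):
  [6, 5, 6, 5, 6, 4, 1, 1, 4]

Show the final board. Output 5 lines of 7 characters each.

Move 1: X drops in col 6, lands at row 4
Move 2: O drops in col 5, lands at row 4
Move 3: X drops in col 6, lands at row 3
Move 4: O drops in col 5, lands at row 3
Move 5: X drops in col 6, lands at row 2
Move 6: O drops in col 4, lands at row 4
Move 7: X drops in col 1, lands at row 4
Move 8: O drops in col 1, lands at row 3
Move 9: X drops in col 4, lands at row 3

Answer: .......
.......
......X
.O..XOX
.X..OOX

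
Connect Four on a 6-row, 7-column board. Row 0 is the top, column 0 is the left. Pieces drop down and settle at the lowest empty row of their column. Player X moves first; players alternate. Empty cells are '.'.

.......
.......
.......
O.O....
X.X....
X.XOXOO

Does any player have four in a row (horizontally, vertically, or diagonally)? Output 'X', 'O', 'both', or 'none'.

none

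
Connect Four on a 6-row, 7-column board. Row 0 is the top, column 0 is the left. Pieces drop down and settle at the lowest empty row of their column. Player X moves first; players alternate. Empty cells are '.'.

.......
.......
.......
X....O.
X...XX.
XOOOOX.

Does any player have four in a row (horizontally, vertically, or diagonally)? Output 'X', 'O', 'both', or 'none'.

O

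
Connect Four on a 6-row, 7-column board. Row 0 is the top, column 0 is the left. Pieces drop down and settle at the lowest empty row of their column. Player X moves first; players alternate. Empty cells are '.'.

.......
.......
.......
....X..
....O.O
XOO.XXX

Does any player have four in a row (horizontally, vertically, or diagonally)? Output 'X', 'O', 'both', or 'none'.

none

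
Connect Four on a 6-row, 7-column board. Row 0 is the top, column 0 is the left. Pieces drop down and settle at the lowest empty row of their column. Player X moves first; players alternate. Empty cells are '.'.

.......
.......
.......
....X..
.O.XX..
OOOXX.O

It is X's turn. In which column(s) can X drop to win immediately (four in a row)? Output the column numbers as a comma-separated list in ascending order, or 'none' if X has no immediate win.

Answer: 4

Derivation:
col 0: drop X → no win
col 1: drop X → no win
col 2: drop X → no win
col 3: drop X → no win
col 4: drop X → WIN!
col 5: drop X → no win
col 6: drop X → no win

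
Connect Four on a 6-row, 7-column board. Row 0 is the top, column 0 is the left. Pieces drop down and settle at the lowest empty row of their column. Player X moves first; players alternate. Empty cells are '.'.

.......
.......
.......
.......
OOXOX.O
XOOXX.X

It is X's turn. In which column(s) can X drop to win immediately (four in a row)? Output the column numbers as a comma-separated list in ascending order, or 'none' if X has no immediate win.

col 0: drop X → no win
col 1: drop X → no win
col 2: drop X → no win
col 3: drop X → no win
col 4: drop X → no win
col 5: drop X → WIN!
col 6: drop X → no win

Answer: 5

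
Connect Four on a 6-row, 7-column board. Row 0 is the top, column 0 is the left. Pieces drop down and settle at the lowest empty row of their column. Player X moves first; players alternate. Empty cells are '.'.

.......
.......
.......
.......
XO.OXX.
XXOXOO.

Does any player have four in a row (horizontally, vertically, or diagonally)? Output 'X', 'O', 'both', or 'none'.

none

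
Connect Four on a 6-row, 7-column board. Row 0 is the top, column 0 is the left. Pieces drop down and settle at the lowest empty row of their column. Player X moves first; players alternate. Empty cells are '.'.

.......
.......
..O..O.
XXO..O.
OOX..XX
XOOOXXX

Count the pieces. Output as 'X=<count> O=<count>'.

X=9 O=9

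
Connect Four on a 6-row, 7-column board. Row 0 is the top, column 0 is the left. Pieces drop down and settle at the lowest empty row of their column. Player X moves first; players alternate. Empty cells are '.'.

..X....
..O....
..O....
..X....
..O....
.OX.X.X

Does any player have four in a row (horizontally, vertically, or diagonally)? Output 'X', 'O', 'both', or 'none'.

none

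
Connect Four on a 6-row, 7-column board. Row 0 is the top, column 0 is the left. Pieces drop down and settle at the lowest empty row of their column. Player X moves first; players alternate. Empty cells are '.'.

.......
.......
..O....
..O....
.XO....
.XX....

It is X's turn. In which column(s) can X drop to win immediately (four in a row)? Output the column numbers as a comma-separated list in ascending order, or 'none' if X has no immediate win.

Answer: none

Derivation:
col 0: drop X → no win
col 1: drop X → no win
col 2: drop X → no win
col 3: drop X → no win
col 4: drop X → no win
col 5: drop X → no win
col 6: drop X → no win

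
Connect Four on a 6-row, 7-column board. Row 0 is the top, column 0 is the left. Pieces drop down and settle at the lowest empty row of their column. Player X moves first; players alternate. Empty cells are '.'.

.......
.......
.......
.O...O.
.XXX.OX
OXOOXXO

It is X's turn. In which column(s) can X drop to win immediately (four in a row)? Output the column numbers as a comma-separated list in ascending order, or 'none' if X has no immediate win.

col 0: drop X → WIN!
col 1: drop X → no win
col 2: drop X → no win
col 3: drop X → no win
col 4: drop X → WIN!
col 5: drop X → no win
col 6: drop X → no win

Answer: 0,4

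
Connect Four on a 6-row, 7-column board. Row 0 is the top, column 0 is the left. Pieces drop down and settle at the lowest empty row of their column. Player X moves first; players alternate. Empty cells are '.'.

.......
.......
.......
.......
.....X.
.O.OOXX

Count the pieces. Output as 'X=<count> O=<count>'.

X=3 O=3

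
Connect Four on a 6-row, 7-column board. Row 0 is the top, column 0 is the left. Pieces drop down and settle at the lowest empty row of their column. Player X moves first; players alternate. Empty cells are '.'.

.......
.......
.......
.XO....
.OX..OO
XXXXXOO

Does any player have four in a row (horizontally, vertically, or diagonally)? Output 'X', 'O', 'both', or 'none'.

X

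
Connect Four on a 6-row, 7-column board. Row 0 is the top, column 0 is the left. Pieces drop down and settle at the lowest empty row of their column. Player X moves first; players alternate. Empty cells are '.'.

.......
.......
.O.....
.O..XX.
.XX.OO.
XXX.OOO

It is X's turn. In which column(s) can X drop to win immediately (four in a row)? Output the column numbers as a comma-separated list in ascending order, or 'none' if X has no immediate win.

col 0: drop X → no win
col 1: drop X → no win
col 2: drop X → no win
col 3: drop X → WIN!
col 4: drop X → no win
col 5: drop X → no win
col 6: drop X → no win

Answer: 3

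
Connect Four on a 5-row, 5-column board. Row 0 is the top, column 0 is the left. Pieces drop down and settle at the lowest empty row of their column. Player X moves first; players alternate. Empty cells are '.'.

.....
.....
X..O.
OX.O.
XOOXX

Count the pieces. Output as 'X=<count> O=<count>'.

X=5 O=5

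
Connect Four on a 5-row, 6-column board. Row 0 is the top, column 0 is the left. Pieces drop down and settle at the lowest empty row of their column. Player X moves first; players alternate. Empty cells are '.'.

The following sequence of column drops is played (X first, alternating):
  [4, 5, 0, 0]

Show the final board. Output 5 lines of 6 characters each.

Move 1: X drops in col 4, lands at row 4
Move 2: O drops in col 5, lands at row 4
Move 3: X drops in col 0, lands at row 4
Move 4: O drops in col 0, lands at row 3

Answer: ......
......
......
O.....
X...XO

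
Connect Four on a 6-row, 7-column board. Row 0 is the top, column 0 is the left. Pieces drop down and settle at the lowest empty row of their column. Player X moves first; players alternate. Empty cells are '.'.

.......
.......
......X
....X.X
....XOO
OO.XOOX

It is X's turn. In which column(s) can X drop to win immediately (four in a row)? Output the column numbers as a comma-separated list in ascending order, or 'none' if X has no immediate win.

col 0: drop X → no win
col 1: drop X → no win
col 2: drop X → no win
col 3: drop X → no win
col 4: drop X → no win
col 5: drop X → WIN!
col 6: drop X → no win

Answer: 5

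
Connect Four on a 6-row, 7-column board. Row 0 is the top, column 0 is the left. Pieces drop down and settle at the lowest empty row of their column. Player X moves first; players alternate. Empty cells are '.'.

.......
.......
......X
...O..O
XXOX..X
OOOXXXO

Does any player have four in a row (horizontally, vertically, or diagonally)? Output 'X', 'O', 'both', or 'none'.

none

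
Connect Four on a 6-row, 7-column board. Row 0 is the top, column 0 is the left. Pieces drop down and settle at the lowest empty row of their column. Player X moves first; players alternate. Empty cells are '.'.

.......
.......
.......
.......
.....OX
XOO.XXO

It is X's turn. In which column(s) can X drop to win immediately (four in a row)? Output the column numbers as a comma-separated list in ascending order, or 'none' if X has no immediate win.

Answer: none

Derivation:
col 0: drop X → no win
col 1: drop X → no win
col 2: drop X → no win
col 3: drop X → no win
col 4: drop X → no win
col 5: drop X → no win
col 6: drop X → no win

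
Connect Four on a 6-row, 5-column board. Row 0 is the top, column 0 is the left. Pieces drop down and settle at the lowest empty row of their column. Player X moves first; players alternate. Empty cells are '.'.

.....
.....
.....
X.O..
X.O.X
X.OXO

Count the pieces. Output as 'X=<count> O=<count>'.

X=5 O=4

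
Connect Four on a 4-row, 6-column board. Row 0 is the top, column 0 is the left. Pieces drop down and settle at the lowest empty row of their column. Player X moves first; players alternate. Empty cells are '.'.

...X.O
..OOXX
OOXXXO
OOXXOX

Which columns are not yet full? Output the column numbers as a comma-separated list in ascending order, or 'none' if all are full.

Answer: 0,1,2,4

Derivation:
col 0: top cell = '.' → open
col 1: top cell = '.' → open
col 2: top cell = '.' → open
col 3: top cell = 'X' → FULL
col 4: top cell = '.' → open
col 5: top cell = 'O' → FULL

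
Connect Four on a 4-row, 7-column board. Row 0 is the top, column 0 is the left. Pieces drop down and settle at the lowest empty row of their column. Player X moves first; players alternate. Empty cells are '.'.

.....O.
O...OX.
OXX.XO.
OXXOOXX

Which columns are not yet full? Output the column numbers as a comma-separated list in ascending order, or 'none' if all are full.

col 0: top cell = '.' → open
col 1: top cell = '.' → open
col 2: top cell = '.' → open
col 3: top cell = '.' → open
col 4: top cell = '.' → open
col 5: top cell = 'O' → FULL
col 6: top cell = '.' → open

Answer: 0,1,2,3,4,6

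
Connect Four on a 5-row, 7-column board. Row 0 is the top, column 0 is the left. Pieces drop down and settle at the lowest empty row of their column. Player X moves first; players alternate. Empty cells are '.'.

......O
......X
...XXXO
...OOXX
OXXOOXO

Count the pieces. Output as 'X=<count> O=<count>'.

X=9 O=8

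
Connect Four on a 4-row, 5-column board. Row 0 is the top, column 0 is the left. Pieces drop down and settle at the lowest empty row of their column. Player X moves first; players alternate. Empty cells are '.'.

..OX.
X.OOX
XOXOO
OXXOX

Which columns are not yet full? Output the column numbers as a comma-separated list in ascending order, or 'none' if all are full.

Answer: 0,1,4

Derivation:
col 0: top cell = '.' → open
col 1: top cell = '.' → open
col 2: top cell = 'O' → FULL
col 3: top cell = 'X' → FULL
col 4: top cell = '.' → open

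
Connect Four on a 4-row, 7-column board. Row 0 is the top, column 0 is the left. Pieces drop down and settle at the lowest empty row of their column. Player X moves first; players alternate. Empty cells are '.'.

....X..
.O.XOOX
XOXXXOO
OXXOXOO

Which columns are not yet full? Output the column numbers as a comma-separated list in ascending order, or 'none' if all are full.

Answer: 0,1,2,3,5,6

Derivation:
col 0: top cell = '.' → open
col 1: top cell = '.' → open
col 2: top cell = '.' → open
col 3: top cell = '.' → open
col 4: top cell = 'X' → FULL
col 5: top cell = '.' → open
col 6: top cell = '.' → open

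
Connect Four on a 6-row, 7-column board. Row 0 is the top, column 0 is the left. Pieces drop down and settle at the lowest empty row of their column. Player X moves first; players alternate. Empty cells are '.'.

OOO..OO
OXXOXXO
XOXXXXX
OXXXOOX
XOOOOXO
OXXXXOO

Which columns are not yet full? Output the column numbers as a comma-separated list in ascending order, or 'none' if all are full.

col 0: top cell = 'O' → FULL
col 1: top cell = 'O' → FULL
col 2: top cell = 'O' → FULL
col 3: top cell = '.' → open
col 4: top cell = '.' → open
col 5: top cell = 'O' → FULL
col 6: top cell = 'O' → FULL

Answer: 3,4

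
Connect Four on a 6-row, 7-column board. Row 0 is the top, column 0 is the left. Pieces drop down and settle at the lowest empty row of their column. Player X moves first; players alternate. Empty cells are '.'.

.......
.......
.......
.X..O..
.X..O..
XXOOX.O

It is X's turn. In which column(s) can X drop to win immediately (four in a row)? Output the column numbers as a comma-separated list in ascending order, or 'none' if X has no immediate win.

col 0: drop X → no win
col 1: drop X → WIN!
col 2: drop X → no win
col 3: drop X → no win
col 4: drop X → no win
col 5: drop X → no win
col 6: drop X → no win

Answer: 1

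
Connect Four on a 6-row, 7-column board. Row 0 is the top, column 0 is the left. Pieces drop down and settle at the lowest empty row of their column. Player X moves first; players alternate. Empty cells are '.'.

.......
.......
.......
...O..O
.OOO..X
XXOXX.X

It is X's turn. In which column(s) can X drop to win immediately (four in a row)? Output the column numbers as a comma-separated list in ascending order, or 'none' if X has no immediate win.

Answer: 5

Derivation:
col 0: drop X → no win
col 1: drop X → no win
col 2: drop X → no win
col 3: drop X → no win
col 4: drop X → no win
col 5: drop X → WIN!
col 6: drop X → no win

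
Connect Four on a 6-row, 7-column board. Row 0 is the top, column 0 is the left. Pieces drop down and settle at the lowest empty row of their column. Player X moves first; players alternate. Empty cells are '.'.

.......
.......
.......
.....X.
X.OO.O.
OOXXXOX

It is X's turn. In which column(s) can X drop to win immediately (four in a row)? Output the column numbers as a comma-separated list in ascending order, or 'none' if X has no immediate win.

Answer: none

Derivation:
col 0: drop X → no win
col 1: drop X → no win
col 2: drop X → no win
col 3: drop X → no win
col 4: drop X → no win
col 5: drop X → no win
col 6: drop X → no win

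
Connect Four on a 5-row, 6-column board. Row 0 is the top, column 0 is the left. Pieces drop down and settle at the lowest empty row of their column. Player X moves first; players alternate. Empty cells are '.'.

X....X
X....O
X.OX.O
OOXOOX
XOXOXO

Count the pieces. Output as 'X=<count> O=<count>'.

X=10 O=10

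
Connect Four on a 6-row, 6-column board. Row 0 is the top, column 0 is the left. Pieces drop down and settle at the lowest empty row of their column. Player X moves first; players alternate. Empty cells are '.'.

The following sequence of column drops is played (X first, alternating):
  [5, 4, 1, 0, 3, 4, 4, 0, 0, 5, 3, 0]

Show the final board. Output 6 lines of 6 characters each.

Answer: ......
......
O.....
X...X.
O..XOO
OX.XOX

Derivation:
Move 1: X drops in col 5, lands at row 5
Move 2: O drops in col 4, lands at row 5
Move 3: X drops in col 1, lands at row 5
Move 4: O drops in col 0, lands at row 5
Move 5: X drops in col 3, lands at row 5
Move 6: O drops in col 4, lands at row 4
Move 7: X drops in col 4, lands at row 3
Move 8: O drops in col 0, lands at row 4
Move 9: X drops in col 0, lands at row 3
Move 10: O drops in col 5, lands at row 4
Move 11: X drops in col 3, lands at row 4
Move 12: O drops in col 0, lands at row 2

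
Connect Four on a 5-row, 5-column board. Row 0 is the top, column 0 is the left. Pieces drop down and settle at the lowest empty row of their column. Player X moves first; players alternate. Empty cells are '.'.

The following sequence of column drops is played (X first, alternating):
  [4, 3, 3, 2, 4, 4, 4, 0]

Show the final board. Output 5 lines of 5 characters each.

Move 1: X drops in col 4, lands at row 4
Move 2: O drops in col 3, lands at row 4
Move 3: X drops in col 3, lands at row 3
Move 4: O drops in col 2, lands at row 4
Move 5: X drops in col 4, lands at row 3
Move 6: O drops in col 4, lands at row 2
Move 7: X drops in col 4, lands at row 1
Move 8: O drops in col 0, lands at row 4

Answer: .....
....X
....O
...XX
O.OOX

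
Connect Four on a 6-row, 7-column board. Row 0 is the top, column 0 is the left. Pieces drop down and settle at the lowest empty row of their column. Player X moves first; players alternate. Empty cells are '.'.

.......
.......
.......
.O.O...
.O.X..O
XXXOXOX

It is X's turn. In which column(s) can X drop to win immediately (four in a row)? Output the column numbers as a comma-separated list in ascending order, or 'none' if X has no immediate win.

Answer: none

Derivation:
col 0: drop X → no win
col 1: drop X → no win
col 2: drop X → no win
col 3: drop X → no win
col 4: drop X → no win
col 5: drop X → no win
col 6: drop X → no win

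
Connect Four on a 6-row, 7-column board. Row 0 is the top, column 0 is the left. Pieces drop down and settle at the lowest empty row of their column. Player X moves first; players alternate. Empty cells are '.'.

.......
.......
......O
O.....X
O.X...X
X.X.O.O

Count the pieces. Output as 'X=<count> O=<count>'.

X=5 O=5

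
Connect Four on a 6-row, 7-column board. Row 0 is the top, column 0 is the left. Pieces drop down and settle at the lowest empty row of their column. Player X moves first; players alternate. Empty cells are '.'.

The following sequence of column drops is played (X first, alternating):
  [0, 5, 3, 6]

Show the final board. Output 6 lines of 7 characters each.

Move 1: X drops in col 0, lands at row 5
Move 2: O drops in col 5, lands at row 5
Move 3: X drops in col 3, lands at row 5
Move 4: O drops in col 6, lands at row 5

Answer: .......
.......
.......
.......
.......
X..X.OO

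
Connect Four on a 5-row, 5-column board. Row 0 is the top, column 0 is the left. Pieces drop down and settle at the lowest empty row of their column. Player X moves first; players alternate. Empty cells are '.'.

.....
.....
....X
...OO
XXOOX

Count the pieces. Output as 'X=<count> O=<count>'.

X=4 O=4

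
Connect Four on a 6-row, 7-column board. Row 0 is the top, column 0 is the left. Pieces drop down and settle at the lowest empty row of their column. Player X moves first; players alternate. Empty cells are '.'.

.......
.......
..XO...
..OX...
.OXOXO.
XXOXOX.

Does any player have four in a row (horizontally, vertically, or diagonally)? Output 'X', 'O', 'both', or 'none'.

X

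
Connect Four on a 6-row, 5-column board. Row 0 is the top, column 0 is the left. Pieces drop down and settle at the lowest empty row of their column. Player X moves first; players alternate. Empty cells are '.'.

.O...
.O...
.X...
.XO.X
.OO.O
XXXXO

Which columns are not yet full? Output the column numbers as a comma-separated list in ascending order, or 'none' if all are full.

Answer: 0,2,3,4

Derivation:
col 0: top cell = '.' → open
col 1: top cell = 'O' → FULL
col 2: top cell = '.' → open
col 3: top cell = '.' → open
col 4: top cell = '.' → open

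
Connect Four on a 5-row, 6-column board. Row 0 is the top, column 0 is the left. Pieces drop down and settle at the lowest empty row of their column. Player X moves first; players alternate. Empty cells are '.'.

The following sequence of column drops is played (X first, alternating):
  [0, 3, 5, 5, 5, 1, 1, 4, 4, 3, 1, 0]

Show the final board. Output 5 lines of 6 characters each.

Answer: ......
......
.X...X
OX.OXO
XO.OOX

Derivation:
Move 1: X drops in col 0, lands at row 4
Move 2: O drops in col 3, lands at row 4
Move 3: X drops in col 5, lands at row 4
Move 4: O drops in col 5, lands at row 3
Move 5: X drops in col 5, lands at row 2
Move 6: O drops in col 1, lands at row 4
Move 7: X drops in col 1, lands at row 3
Move 8: O drops in col 4, lands at row 4
Move 9: X drops in col 4, lands at row 3
Move 10: O drops in col 3, lands at row 3
Move 11: X drops in col 1, lands at row 2
Move 12: O drops in col 0, lands at row 3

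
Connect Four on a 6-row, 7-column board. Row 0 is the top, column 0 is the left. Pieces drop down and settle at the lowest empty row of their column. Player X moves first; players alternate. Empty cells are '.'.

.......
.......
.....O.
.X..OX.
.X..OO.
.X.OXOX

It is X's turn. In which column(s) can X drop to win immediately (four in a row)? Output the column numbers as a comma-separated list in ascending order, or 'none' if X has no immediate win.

col 0: drop X → no win
col 1: drop X → WIN!
col 2: drop X → no win
col 3: drop X → no win
col 4: drop X → no win
col 5: drop X → no win
col 6: drop X → no win

Answer: 1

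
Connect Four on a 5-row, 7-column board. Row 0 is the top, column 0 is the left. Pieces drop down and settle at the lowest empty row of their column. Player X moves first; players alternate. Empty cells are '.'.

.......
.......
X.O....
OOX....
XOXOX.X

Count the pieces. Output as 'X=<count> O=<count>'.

X=6 O=5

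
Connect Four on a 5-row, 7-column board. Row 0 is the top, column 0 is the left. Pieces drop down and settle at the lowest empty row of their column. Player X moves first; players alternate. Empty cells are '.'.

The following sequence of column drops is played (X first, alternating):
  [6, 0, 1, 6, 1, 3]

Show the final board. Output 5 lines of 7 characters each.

Move 1: X drops in col 6, lands at row 4
Move 2: O drops in col 0, lands at row 4
Move 3: X drops in col 1, lands at row 4
Move 4: O drops in col 6, lands at row 3
Move 5: X drops in col 1, lands at row 3
Move 6: O drops in col 3, lands at row 4

Answer: .......
.......
.......
.X....O
OX.O..X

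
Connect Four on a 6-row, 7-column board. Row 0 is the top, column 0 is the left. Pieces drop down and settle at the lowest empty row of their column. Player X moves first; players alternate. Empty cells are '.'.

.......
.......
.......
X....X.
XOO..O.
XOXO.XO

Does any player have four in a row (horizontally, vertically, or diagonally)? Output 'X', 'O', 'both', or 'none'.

none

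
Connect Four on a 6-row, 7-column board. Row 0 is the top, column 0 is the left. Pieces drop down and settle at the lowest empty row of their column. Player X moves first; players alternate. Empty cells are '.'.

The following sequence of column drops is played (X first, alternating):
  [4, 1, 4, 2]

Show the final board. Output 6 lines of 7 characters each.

Move 1: X drops in col 4, lands at row 5
Move 2: O drops in col 1, lands at row 5
Move 3: X drops in col 4, lands at row 4
Move 4: O drops in col 2, lands at row 5

Answer: .......
.......
.......
.......
....X..
.OO.X..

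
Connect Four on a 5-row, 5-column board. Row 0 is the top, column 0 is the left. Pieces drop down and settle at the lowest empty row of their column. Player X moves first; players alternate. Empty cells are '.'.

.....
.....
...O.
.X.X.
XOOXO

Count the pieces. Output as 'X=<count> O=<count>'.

X=4 O=4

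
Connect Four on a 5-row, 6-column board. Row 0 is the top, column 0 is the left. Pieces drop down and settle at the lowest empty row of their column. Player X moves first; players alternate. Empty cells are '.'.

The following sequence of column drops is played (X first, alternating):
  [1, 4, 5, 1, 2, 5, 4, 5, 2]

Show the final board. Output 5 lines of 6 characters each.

Answer: ......
......
.....O
.OX.XO
.XX.OX

Derivation:
Move 1: X drops in col 1, lands at row 4
Move 2: O drops in col 4, lands at row 4
Move 3: X drops in col 5, lands at row 4
Move 4: O drops in col 1, lands at row 3
Move 5: X drops in col 2, lands at row 4
Move 6: O drops in col 5, lands at row 3
Move 7: X drops in col 4, lands at row 3
Move 8: O drops in col 5, lands at row 2
Move 9: X drops in col 2, lands at row 3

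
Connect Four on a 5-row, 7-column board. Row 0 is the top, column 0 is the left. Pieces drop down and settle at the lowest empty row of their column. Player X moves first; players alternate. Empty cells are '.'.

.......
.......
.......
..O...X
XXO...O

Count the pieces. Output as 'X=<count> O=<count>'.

X=3 O=3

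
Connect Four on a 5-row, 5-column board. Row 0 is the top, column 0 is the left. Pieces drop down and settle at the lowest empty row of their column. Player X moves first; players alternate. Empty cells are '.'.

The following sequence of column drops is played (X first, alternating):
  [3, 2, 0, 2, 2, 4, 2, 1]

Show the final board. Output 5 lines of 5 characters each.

Answer: .....
..X..
..X..
..O..
XOOXO

Derivation:
Move 1: X drops in col 3, lands at row 4
Move 2: O drops in col 2, lands at row 4
Move 3: X drops in col 0, lands at row 4
Move 4: O drops in col 2, lands at row 3
Move 5: X drops in col 2, lands at row 2
Move 6: O drops in col 4, lands at row 4
Move 7: X drops in col 2, lands at row 1
Move 8: O drops in col 1, lands at row 4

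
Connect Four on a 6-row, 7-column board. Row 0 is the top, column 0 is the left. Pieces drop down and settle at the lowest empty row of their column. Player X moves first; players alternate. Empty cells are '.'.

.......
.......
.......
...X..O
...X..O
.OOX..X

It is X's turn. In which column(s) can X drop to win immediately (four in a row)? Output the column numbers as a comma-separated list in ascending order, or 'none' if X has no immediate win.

col 0: drop X → no win
col 1: drop X → no win
col 2: drop X → no win
col 3: drop X → WIN!
col 4: drop X → no win
col 5: drop X → no win
col 6: drop X → no win

Answer: 3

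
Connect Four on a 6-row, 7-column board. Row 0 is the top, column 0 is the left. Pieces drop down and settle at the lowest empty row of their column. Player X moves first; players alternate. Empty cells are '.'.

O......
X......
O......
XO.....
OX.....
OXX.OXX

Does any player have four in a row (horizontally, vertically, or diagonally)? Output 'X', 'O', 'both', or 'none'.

none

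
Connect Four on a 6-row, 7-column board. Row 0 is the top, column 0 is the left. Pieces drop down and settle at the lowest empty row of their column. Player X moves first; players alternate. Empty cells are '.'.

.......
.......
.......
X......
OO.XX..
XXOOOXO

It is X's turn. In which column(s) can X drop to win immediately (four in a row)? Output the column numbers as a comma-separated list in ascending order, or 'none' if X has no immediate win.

Answer: none

Derivation:
col 0: drop X → no win
col 1: drop X → no win
col 2: drop X → no win
col 3: drop X → no win
col 4: drop X → no win
col 5: drop X → no win
col 6: drop X → no win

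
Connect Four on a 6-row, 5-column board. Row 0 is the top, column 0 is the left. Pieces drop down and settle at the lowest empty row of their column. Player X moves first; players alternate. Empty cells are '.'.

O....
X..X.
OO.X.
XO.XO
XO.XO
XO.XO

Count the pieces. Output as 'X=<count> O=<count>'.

X=9 O=9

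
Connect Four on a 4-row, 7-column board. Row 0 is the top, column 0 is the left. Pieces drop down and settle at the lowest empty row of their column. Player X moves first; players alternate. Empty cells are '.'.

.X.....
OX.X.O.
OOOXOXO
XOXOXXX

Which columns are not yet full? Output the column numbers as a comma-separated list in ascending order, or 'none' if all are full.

Answer: 0,2,3,4,5,6

Derivation:
col 0: top cell = '.' → open
col 1: top cell = 'X' → FULL
col 2: top cell = '.' → open
col 3: top cell = '.' → open
col 4: top cell = '.' → open
col 5: top cell = '.' → open
col 6: top cell = '.' → open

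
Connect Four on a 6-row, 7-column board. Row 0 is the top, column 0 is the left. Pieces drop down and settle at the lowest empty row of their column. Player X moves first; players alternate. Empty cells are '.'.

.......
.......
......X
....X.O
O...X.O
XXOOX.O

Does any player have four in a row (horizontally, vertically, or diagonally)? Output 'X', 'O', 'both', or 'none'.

none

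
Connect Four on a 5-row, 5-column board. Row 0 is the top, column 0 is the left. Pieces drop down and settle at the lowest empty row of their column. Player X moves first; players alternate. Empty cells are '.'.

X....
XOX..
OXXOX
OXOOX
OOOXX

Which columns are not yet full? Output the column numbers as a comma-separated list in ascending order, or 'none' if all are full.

col 0: top cell = 'X' → FULL
col 1: top cell = '.' → open
col 2: top cell = '.' → open
col 3: top cell = '.' → open
col 4: top cell = '.' → open

Answer: 1,2,3,4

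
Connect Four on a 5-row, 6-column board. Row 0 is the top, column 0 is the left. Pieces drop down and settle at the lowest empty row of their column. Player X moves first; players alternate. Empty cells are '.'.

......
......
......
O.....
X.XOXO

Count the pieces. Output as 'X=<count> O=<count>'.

X=3 O=3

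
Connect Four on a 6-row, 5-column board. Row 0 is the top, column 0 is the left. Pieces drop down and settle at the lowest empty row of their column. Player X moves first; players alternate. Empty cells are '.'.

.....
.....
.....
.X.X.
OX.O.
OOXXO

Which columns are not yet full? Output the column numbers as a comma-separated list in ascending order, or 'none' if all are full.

col 0: top cell = '.' → open
col 1: top cell = '.' → open
col 2: top cell = '.' → open
col 3: top cell = '.' → open
col 4: top cell = '.' → open

Answer: 0,1,2,3,4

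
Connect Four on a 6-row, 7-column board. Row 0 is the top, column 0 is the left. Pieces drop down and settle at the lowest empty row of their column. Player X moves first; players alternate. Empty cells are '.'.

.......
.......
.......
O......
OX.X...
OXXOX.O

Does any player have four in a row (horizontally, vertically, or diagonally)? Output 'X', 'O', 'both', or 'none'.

none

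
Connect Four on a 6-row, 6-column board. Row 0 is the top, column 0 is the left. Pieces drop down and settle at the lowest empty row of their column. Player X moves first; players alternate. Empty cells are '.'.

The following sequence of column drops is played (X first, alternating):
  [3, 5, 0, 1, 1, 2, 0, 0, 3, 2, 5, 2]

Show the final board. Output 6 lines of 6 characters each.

Move 1: X drops in col 3, lands at row 5
Move 2: O drops in col 5, lands at row 5
Move 3: X drops in col 0, lands at row 5
Move 4: O drops in col 1, lands at row 5
Move 5: X drops in col 1, lands at row 4
Move 6: O drops in col 2, lands at row 5
Move 7: X drops in col 0, lands at row 4
Move 8: O drops in col 0, lands at row 3
Move 9: X drops in col 3, lands at row 4
Move 10: O drops in col 2, lands at row 4
Move 11: X drops in col 5, lands at row 4
Move 12: O drops in col 2, lands at row 3

Answer: ......
......
......
O.O...
XXOX.X
XOOX.O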